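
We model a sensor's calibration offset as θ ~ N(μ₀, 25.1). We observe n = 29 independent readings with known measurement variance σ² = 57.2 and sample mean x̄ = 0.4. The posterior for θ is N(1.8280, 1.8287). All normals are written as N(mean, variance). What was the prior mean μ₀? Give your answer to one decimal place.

μ₀ = 20.0

With known observation variance, the Normal–Normal posterior has precision τ_n = τ₀ + n/σ² and mean μ_n = (τ₀μ₀ + (n/σ²)x̄)/τ_n.
Here τ₀ = 1/25.1 = 0.039841 and τ_data = 29/57.2 = 0.506993, so τ_n = 0.546834.
Rearranging for μ₀: μ₀ = (μ_n·τ_n − τ_data·x̄)/τ₀ = (1.8280·0.546834 − 0.506993·0.4) / 0.039841 = 0.796815/0.039841 ≈ 20.0.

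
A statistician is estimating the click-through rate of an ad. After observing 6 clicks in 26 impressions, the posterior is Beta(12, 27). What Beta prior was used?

Beta(6, 7)

Under Beta–binomial conjugacy the posterior parameters are (α+s, β+f).
Subtract the data counts: 12−6=6, 27−20=7.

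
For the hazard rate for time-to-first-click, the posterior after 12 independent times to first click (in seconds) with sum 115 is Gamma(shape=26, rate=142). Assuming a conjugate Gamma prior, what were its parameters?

Gamma(shape=14, rate=27)

For an exponential likelihood with a Gamma(α, β) prior on the rate, n observations with total T give posterior Gamma(α+n, β+T).
So α = 26 − 12 = 14 and β = 142 − 115 = 27.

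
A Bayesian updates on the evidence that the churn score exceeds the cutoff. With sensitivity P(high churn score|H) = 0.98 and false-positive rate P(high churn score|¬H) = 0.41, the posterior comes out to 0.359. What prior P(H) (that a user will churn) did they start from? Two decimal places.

P(H) = 0.19

Bayes' rule in odds form gives O(H|E) = O(H)·[P(E|H)/P(E|¬H)], hence O(H) = O(H|E)/LR.
Posterior odds = 0.359/(1−0.359) = 0.5601. LR = 0.98/0.41 = 2.3902.
Prior odds = 0.5601/2.3902 = 0.2343, so P(H) = 0.2343/(1+0.2343) ≈ 0.19.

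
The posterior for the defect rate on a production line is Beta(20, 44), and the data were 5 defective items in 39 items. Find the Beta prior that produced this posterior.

Under Beta–binomial conjugacy the posterior parameters are (a+s, b+f).
Subtract the data counts: 20−5=15, 44−34=10.

Beta(15, 10)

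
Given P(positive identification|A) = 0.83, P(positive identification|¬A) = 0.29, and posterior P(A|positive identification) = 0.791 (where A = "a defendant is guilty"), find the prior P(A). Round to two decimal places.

Bayes' rule in odds form gives O(A|E) = O(A)·[P(E|A)/P(E|¬A)], hence O(A) = O(A|E)/LR.
Posterior odds = 0.791/(1−0.791) = 3.7847. LR = 0.83/0.29 = 2.8621.
Prior odds = 3.7847/2.8621 = 1.3224, so P(A) = 1.3224/(1+1.3224) ≈ 0.57.

P(A) = 0.57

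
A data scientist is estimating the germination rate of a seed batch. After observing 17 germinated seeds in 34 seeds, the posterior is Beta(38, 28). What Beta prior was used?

A Beta(a, b) prior with s successes and f failures in binomial data gives a Beta(a+s, b+f) posterior.
Subtract the data counts: 38−17=21, 28−17=11.

Beta(21, 11)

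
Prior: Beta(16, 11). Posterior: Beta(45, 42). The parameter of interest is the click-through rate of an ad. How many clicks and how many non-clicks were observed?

29 clicks and 31 non-clicks

Beta is conjugate to the binomial likelihood: posterior = Beta(a+s, b+f).
So s = 45 − 16 = 29 and f = 42 − 11 = 31.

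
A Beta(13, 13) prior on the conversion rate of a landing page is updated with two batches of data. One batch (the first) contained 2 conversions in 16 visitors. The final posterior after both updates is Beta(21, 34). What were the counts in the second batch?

Because Beta–binomial updating is additive in the counts, the combined data contributed (α_post−α_prior, β_post−β_prior) successes and failures.
Total across both batches: 21−13=8 conversions, 34−13=21 bounces.
Subtract the first batch: 8−2=6 conversions and 21−14=7 bounces.

6 conversions and 7 bounces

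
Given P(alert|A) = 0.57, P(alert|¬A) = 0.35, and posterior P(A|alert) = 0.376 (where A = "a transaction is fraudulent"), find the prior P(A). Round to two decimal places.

Bayes' rule in odds form gives O(A|E) = O(A)·[P(E|A)/P(E|¬A)], hence O(A) = O(A|E)/LR.
Posterior odds = 0.376/(1−0.376) = 0.6026. LR = 0.57/0.35 = 1.6286.
Prior odds = 0.6026/1.6286 = 0.3700, so P(A) = 0.3700/(1+0.3700) ≈ 0.27.

P(A) = 0.27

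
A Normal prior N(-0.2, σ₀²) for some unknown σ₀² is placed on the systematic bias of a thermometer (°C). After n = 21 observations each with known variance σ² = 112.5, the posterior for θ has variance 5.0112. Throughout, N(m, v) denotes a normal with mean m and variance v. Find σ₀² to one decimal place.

Posterior precision equals prior precision plus data precision: 1/σ_n² = 1/σ₀² + n/σ².
So 1/σ₀² = 1/5.0112 − 21/112.5 = 0.199553 − 0.186667 = 0.012886.
Hence σ₀² = 1/0.012886 ≈ 77.6.

σ₀² = 77.6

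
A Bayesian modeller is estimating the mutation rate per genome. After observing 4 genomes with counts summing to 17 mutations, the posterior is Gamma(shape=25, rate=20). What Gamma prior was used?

A Gamma(α, β) prior (rate parametrization) on a Poisson rate with n observations summing to S gives posterior Gamma(α+S, β+n).
So α = 25 − 17 = 8 and β = 20 − 4 = 16.

Gamma(shape=8, rate=16)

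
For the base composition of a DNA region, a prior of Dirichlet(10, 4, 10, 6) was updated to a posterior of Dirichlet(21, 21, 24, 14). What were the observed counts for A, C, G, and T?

counts (11, 17, 14, 8)

For a Dirichlet(α) prior with multinomial counts c, the posterior is Dirichlet(α + c) componentwise.
Counts are posterior − prior componentwise: 21−10=11, 21−4=17, 24−10=14, 14−6=8.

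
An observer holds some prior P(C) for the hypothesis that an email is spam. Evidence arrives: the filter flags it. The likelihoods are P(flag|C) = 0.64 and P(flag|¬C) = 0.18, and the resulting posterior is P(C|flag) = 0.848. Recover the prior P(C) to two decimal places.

In odds form, posterior odds = prior odds × likelihood ratio, so prior odds = posterior odds ÷ LR.
Posterior odds = 0.848/(1−0.848) = 5.5789. LR = 0.64/0.18 = 3.5556.
Prior odds = 5.5789/3.5556 = 1.5690, so P(C) = 1.5690/(1+1.5690) ≈ 0.61.

P(C) = 0.61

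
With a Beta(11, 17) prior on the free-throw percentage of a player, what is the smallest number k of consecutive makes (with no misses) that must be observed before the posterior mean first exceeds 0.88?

After k makes and 0 misses the posterior is Beta(11+k, 17), with mean (11+k)/(11+17+k).
Set (11+k)/(28+k) > 0.88 and solve: k > (0.88·28 − 11)/(1 − 0.88) = 113.667.
The smallest integer exceeding 113.667 is 114, and checking k=114: (125)/(142) = 0.8803 > 0.88.

k = 114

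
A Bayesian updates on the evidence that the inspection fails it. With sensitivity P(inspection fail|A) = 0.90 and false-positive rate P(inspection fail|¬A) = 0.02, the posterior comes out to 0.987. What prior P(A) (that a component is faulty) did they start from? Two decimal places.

In odds form, posterior odds = prior odds × likelihood ratio, so prior odds = posterior odds ÷ LR.
Posterior odds = 0.987/(1−0.987) = 75.9231. LR = 0.90/0.02 = 45.0000.
Prior odds = 75.9231/45.0000 = 1.6872, so P(A) = 1.6872/(1+1.6872) ≈ 0.63.

P(A) = 0.63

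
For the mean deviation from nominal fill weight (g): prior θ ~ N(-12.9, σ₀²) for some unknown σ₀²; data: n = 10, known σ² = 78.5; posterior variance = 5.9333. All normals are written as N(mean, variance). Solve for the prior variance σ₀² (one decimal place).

Posterior precision equals prior precision plus data precision: 1/σ_n² = 1/σ₀² + n/σ².
So 1/σ₀² = 1/5.9333 − 10/78.5 = 0.168540 − 0.127389 = 0.041151.
Hence σ₀² = 1/0.041151 ≈ 24.3.

σ₀² = 24.3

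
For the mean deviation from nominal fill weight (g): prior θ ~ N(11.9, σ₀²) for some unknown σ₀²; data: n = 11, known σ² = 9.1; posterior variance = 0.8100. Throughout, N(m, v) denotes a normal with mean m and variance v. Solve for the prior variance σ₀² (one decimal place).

For the Normal–Normal model with known σ², precisions add: τ_n = τ₀ + n/σ².
So 1/σ₀² = 1/0.8100 − 11/9.1 = 1.234568 − 1.208791 = 0.025777.
Hence σ₀² = 1/0.025777 ≈ 38.8.

σ₀² = 38.8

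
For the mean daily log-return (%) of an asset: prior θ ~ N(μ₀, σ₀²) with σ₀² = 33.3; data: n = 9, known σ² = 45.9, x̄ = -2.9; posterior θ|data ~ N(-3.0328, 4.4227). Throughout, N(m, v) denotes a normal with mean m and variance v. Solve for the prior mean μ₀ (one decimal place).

μ₀ = -3.9

With known observation variance, the Normal–Normal posterior has precision τ_n = τ₀ + n/σ² and mean μ_n = (τ₀μ₀ + (n/σ²)x̄)/τ_n.
Here τ₀ = 1/33.3 = 0.030030 and τ_data = 9/45.9 = 0.196078, so τ_n = 0.226108.
Rearranging for μ₀: μ₀ = (μ_n·τ_n − τ_data·x̄)/τ₀ = (-3.0328·0.226108 − 0.196078·-2.9) / 0.030030 = -0.117114/0.030030 ≈ -3.9.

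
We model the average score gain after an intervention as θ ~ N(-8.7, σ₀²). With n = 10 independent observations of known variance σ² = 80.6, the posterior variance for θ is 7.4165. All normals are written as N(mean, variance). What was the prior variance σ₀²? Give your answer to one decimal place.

Posterior precision equals prior precision plus data precision: 1/σ_n² = 1/σ₀² + n/σ².
So 1/σ₀² = 1/7.4165 − 10/80.6 = 0.134834 − 0.124069 = 0.010765.
Hence σ₀² = 1/0.010765 ≈ 92.9.

σ₀² = 92.9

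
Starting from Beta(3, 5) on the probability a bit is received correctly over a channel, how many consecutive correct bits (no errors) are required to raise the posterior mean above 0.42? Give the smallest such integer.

After k correct bits and 0 errors the posterior is Beta(3+k, 5), with mean (3+k)/(3+5+k).
Set (3+k)/(8+k) > 0.42 and solve: k > (0.42·8 − 3)/(1 − 0.42) = 0.621.
The smallest integer exceeding 0.621 is 1, and checking k=1: (4)/(9) = 0.4444 > 0.42.

k = 1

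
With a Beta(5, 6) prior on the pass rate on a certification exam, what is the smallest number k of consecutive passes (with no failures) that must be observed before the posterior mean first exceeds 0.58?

After k passes and 0 failures the posterior is Beta(5+k, 6), with mean (5+k)/(5+6+k).
Set (5+k)/(11+k) > 0.58 and solve: k > (0.58·11 − 5)/(1 − 0.58) = 3.286.
The smallest integer exceeding 3.286 is 4.

k = 4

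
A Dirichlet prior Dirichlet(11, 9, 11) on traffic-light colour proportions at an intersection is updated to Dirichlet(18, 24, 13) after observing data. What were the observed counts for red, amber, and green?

counts (7, 15, 2)

For a Dirichlet(α) prior with multinomial counts c, the posterior is Dirichlet(α + c) componentwise.
Counts are posterior − prior componentwise: 18−11=7, 24−9=15, 13−11=2.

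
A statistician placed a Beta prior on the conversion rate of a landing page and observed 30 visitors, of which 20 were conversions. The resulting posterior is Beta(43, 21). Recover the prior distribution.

Beta(23, 11)

Under Beta–binomial conjugacy the posterior parameters are (α+s, β+f).
So α = 43 − 20 = 23 and β = 21 − 10 = 11.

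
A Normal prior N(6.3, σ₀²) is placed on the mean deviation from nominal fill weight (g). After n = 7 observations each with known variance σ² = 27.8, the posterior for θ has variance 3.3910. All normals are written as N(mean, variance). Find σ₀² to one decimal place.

σ₀² = 23.2

For the Normal–Normal model with known σ², precisions add: τ_n = τ₀ + n/σ².
So 1/σ₀² = 1/3.3910 − 7/27.8 = 0.294898 − 0.251799 = 0.043099.
Hence σ₀² = 1/0.043099 ≈ 23.2.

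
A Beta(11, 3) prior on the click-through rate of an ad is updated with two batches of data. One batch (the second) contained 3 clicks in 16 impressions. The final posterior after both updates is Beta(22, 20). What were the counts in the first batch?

8 clicks and 4 non-clicks

Sequential conjugate updates are equivalent to a single update on the pooled data, so total successes = posterior α − prior α and total failures = posterior β − prior β.
Total across both batches: 22−11=11 clicks, 20−3=17 non-clicks.
Subtract the second batch: 11−3=8 clicks and 17−13=4 non-clicks.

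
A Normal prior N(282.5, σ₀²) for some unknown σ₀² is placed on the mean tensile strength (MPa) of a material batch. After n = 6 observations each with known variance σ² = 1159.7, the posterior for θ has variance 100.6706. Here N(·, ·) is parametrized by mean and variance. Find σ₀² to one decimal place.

For the Normal–Normal model with known σ², precisions add: τ_n = τ₀ + n/σ².
So 1/σ₀² = 1/100.6706 − 6/1159.7 = 0.009933 − 0.005174 = 0.004759.
Hence σ₀² = 1/0.004759 ≈ 210.1.

σ₀² = 210.1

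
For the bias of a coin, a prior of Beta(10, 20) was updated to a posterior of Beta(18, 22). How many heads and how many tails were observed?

8 heads and 2 tails

A Beta(α, β) prior with s successes and f failures in binomial data gives a Beta(α+s, β+f) posterior.
Match parameters: s=18−10=8, f=22−20=2.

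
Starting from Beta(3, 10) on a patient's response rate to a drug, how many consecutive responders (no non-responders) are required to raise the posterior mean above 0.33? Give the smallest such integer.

After k responders and 0 non-responders the posterior is Beta(3+k, 10), with mean (3+k)/(3+10+k).
Set (3+k)/(13+k) > 0.33 and solve: k > (0.33·13 − 3)/(1 − 0.33) = 1.925.
The smallest integer exceeding 1.925 is 2.

k = 2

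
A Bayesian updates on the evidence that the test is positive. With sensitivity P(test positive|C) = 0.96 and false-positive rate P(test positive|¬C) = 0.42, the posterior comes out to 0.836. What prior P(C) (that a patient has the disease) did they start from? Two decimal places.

P(C) = 0.69

Bayes' rule in odds form gives O(C|E) = O(C)·[P(E|C)/P(E|¬C)], hence O(C) = O(C|E)/LR.
Posterior odds = 0.836/(1−0.836) = 5.0976. LR = 0.96/0.42 = 2.2857.
Prior odds = 5.0976/2.2857 = 2.2302, so P(C) = 2.2302/(1+2.2302) ≈ 0.69.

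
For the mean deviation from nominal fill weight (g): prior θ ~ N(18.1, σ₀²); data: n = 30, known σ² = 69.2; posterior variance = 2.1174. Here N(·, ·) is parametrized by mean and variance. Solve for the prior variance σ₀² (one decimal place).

Posterior precision equals prior precision plus data precision: 1/σ_n² = 1/σ₀² + n/σ².
So 1/σ₀² = 1/2.1174 − 30/69.2 = 0.472277 − 0.433526 = 0.038751.
Hence σ₀² = 1/0.038751 ≈ 25.8.

σ₀² = 25.8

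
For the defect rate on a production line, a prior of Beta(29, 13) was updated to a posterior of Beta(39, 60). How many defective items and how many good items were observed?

10 defective items and 47 good items

Beta is conjugate to the binomial likelihood: posterior = Beta(a+s, b+f).
So s = 39 − 29 = 10 and f = 60 − 13 = 47.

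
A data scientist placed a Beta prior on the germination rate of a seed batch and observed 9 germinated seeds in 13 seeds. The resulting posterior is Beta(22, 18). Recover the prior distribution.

Beta(13, 14)

Beta is conjugate to the binomial likelihood: posterior = Beta(α+s, β+f).
Subtract the data counts: 22−9=13, 18−4=14.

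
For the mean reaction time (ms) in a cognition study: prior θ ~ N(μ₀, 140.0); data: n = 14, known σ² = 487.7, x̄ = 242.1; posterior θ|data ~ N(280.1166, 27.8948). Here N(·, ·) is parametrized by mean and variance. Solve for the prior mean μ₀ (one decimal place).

With known observation variance, the Normal–Normal posterior has precision τ_n = τ₀ + n/σ² and mean μ_n = (τ₀μ₀ + (n/σ²)x̄)/τ_n.
Here τ₀ = 1/140.0 = 0.007143 and τ_data = 14/487.7 = 0.028706, so τ_n = 0.035849.
Rearranging for μ₀: μ₀ = (μ_n·τ_n − τ_data·x̄)/τ₀ = (280.1166·0.035849 − 0.028706·242.1) / 0.007143 = 3.092177/0.007143 ≈ 432.9.

μ₀ = 432.9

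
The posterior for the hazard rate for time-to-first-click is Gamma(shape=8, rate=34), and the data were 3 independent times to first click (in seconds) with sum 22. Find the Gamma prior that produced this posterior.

Gamma–exponential conjugacy: posterior shape = α + n, posterior rate = β + Σtᵢ.
So α = 8 − 3 = 5 and β = 34 − 22 = 12.

Gamma(shape=5, rate=12)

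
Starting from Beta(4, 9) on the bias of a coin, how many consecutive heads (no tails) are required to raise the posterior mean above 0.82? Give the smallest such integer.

k = 38

After k heads and 0 tails the posterior is Beta(4+k, 9), with mean (4+k)/(4+9+k).
Set (4+k)/(13+k) > 0.82 and solve: k > (0.82·13 − 4)/(1 − 0.82) = 37.000.
The smallest integer exceeding 37.000 is 38, and checking k=38: (42)/(51) = 0.8235 > 0.82.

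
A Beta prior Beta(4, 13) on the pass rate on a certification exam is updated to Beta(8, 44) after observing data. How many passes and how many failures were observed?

4 passes and 31 failures

Beta is conjugate to the binomial likelihood: posterior = Beta(α+s, β+f).
Match parameters: s=8−4=4, f=44−13=31.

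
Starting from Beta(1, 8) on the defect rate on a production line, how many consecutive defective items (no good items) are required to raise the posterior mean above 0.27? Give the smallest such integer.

k = 2

After k defective items and 0 good items the posterior is Beta(1+k, 8), with mean (1+k)/(1+8+k).
Set (1+k)/(9+k) > 0.27 and solve: k > (0.27·9 − 1)/(1 − 0.27) = 1.959.
The smallest integer exceeding 1.959 is 2, and checking k=2: (3)/(11) = 0.2727 > 0.27.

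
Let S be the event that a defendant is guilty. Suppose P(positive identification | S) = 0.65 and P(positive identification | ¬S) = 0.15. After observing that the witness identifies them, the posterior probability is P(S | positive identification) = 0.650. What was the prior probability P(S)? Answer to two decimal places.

P(S) = 0.30

Bayes' rule in odds form gives O(S|E) = O(S)·[P(E|S)/P(E|¬S)], hence O(S) = O(S|E)/LR.
Posterior odds = 0.650/(1−0.650) = 1.8571. LR = 0.65/0.15 = 4.3333.
Prior odds = 1.8571/4.3333 = 0.4286, so P(S) = 0.4286/(1+0.4286) ≈ 0.30.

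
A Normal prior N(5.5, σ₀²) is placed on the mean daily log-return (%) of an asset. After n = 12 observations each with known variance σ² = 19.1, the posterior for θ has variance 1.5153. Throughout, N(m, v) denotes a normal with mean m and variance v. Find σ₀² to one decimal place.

σ₀² = 31.6

For the Normal–Normal model with known σ², precisions add: τ_n = τ₀ + n/σ².
So 1/σ₀² = 1/1.5153 − 12/19.1 = 0.659935 − 0.628272 = 0.031663.
Hence σ₀² = 1/0.031663 ≈ 31.6.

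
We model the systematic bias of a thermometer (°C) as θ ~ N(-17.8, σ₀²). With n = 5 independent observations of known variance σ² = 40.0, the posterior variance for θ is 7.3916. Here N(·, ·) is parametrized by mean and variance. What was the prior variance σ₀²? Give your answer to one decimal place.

Posterior precision equals prior precision plus data precision: 1/σ_n² = 1/σ₀² + n/σ².
So 1/σ₀² = 1/7.3916 − 5/40.0 = 0.135289 − 0.125000 = 0.010289.
Hence σ₀² = 1/0.010289 ≈ 97.2.

σ₀² = 97.2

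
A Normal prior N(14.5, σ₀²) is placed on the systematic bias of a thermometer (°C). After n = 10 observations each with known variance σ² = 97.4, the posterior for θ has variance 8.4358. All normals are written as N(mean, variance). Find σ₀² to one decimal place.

σ₀² = 63.0

Posterior precision equals prior precision plus data precision: 1/σ_n² = 1/σ₀² + n/σ².
So 1/σ₀² = 1/8.4358 − 10/97.4 = 0.118542 − 0.102669 = 0.015873.
Hence σ₀² = 1/0.015873 ≈ 63.0.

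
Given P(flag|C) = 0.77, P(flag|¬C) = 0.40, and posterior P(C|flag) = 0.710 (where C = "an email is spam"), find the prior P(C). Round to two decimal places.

In odds form, posterior odds = prior odds × likelihood ratio, so prior odds = posterior odds ÷ LR.
Posterior odds = 0.710/(1−0.710) = 2.4483. LR = 0.77/0.40 = 1.9250.
Prior odds = 2.4483/1.9250 = 1.2718, so P(C) = 1.2718/(1+1.2718) ≈ 0.56.

P(C) = 0.56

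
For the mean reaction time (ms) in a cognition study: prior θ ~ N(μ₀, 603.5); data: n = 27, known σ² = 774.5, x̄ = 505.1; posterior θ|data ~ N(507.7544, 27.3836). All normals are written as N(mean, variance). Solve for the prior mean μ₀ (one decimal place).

The posterior mean is a precision-weighted average: μ_n = (τ₀μ₀ + τ_data·x̄)/(τ₀+τ_data), with τ₀=1/σ₀² and τ_data=n/σ².
Here τ₀ = 1/603.5 = 0.001657 and τ_data = 27/774.5 = 0.034861, so τ_n = 0.036518.
Rearranging for μ₀: μ₀ = (μ_n·τ_n − τ_data·x̄)/τ₀ = (507.7544·0.036518 − 0.034861·505.1) / 0.001657 = 0.933884/0.001657 ≈ 563.6.

μ₀ = 563.6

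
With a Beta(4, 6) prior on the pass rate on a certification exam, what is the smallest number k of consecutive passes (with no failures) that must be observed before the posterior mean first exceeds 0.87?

k = 37

After k passes and 0 failures the posterior is Beta(4+k, 6), with mean (4+k)/(4+6+k).
Set (4+k)/(10+k) > 0.87 and solve: k > (0.87·10 − 4)/(1 − 0.87) = 36.154.
The smallest integer exceeding 36.154 is 37.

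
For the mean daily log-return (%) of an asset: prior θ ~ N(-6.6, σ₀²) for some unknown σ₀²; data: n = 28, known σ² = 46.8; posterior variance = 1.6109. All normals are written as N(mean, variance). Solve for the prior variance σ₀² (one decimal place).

σ₀² = 44.5

For the Normal–Normal model with known σ², precisions add: τ_n = τ₀ + n/σ².
So 1/σ₀² = 1/1.6109 − 28/46.8 = 0.620771 − 0.598291 = 0.022480.
Hence σ₀² = 1/0.022480 ≈ 44.5.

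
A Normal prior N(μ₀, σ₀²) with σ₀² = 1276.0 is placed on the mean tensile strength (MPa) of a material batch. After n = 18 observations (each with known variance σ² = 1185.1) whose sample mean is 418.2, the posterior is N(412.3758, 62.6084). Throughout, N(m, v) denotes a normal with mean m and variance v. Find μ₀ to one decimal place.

The posterior mean is a precision-weighted average: μ_n = (τ₀μ₀ + τ_data·x̄)/(τ₀+τ_data), with τ₀=1/σ₀² and τ_data=n/σ².
Here τ₀ = 1/1276.0 = 0.000784 and τ_data = 18/1185.1 = 0.015189, so τ_n = 0.015973.
Rearranging for μ₀: μ₀ = (μ_n·τ_n − τ_data·x̄)/τ₀ = (412.3758·0.015973 − 0.015189·418.2) / 0.000784 = 0.234839/0.000784 ≈ 299.5.

μ₀ = 299.5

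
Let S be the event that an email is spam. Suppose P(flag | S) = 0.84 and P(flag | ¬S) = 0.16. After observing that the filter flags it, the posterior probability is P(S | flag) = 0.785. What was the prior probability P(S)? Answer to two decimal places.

In odds form, posterior odds = prior odds × likelihood ratio, so prior odds = posterior odds ÷ LR.
Posterior odds = 0.785/(1−0.785) = 3.6512. LR = 0.84/0.16 = 5.2500.
Prior odds = 3.6512/5.2500 = 0.6955, so P(S) = 0.6955/(1+0.6955) ≈ 0.41.

P(S) = 0.41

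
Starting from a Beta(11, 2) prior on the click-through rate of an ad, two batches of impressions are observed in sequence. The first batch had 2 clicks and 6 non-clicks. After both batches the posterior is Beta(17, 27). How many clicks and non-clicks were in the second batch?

4 clicks and 19 non-clicks

Because Beta–binomial updating is additive in the counts, the combined data contributed (α_post−α_prior, β_post−β_prior) successes and failures.
Total across both batches: 17−11=6 clicks, 27−2=25 non-clicks.
Subtract the first batch: 6−2=4 clicks and 25−6=19 non-clicks.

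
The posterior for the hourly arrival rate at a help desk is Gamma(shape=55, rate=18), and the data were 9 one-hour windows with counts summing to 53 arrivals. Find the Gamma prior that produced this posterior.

A Gamma(α, β) prior (rate parametrization) on a Poisson rate with n observations summing to S gives posterior Gamma(α+S, β+n).
So α = 55 − 53 = 2 and β = 18 − 9 = 9.

Gamma(shape=2, rate=9)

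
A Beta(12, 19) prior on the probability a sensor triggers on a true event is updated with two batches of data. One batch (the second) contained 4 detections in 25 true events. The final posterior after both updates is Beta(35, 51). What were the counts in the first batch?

Sequential conjugate updates are equivalent to a single update on the pooled data, so total successes = posterior α − prior α and total failures = posterior β − prior β.
Total across both batches: 35−12=23 detections, 51−19=32 misses.
Subtract the second batch: 23−4=19 detections and 32−21=11 misses.

19 detections and 11 misses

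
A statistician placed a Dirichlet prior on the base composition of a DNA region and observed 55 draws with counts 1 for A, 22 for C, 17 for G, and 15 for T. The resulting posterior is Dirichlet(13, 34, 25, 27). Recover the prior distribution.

Dirichlet(12, 12, 8, 12)

For a Dirichlet(α) prior with multinomial counts c, the posterior is Dirichlet(α + c) componentwise.
Subtract each count from the matching posterior parameter: 13−1=12, 34−22=12, 25−17=8, 27−15=12.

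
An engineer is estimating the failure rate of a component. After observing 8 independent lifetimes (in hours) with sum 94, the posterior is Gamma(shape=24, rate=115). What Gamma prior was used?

For an exponential likelihood with a Gamma(α, β) prior on the rate, n observations with total T give posterior Gamma(α+n, β+T).
So α = 24 − 8 = 16 and β = 115 − 94 = 21.

Gamma(shape=16, rate=21)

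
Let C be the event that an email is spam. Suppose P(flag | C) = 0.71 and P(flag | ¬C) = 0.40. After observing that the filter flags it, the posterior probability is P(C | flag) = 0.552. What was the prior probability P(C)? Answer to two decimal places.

In odds form, posterior odds = prior odds × likelihood ratio, so prior odds = posterior odds ÷ LR.
Posterior odds = 0.552/(1−0.552) = 1.2321. LR = 0.71/0.40 = 1.7750.
Prior odds = 1.2321/1.7750 = 0.6941, so P(C) = 0.6941/(1+0.6941) ≈ 0.41.

P(C) = 0.41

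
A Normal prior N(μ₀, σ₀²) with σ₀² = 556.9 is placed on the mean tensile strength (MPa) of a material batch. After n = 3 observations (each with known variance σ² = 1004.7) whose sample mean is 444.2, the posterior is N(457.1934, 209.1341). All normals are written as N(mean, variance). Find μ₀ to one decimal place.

μ₀ = 478.8

The posterior mean is a precision-weighted average: μ_n = (τ₀μ₀ + τ_data·x̄)/(τ₀+τ_data), with τ₀=1/σ₀² and τ_data=n/σ².
Here τ₀ = 1/556.9 = 0.001796 and τ_data = 3/1004.7 = 0.002986, so τ_n = 0.004782.
Rearranging for μ₀: μ₀ = (μ_n·τ_n − τ_data·x̄)/τ₀ = (457.1934·0.004782 − 0.002986·444.2) / 0.001796 = 0.859918/0.001796 ≈ 478.8.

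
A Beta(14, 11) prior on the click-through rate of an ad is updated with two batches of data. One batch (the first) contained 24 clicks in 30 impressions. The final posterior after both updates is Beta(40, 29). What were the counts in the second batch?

Sequential conjugate updates are equivalent to a single update on the pooled data, so total successes = posterior α − prior α and total failures = posterior β − prior β.
Total across both batches: 40−14=26 clicks, 29−11=18 non-clicks.
Subtract the first batch: 26−24=2 clicks and 18−6=12 non-clicks.

2 clicks and 12 non-clicks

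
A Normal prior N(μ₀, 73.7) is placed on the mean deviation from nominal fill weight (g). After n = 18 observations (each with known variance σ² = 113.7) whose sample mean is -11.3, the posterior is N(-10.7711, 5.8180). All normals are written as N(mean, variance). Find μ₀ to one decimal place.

μ₀ = -4.6

With known observation variance, the Normal–Normal posterior has precision τ_n = τ₀ + n/σ² and mean μ_n = (τ₀μ₀ + (n/σ²)x̄)/τ_n.
Here τ₀ = 1/73.7 = 0.013569 and τ_data = 18/113.7 = 0.158311, so τ_n = 0.171880.
Rearranging for μ₀: μ₀ = (μ_n·τ_n − τ_data·x̄)/τ₀ = (-10.7711·0.171880 − 0.158311·-11.3) / 0.013569 = -0.062422/0.013569 ≈ -4.6.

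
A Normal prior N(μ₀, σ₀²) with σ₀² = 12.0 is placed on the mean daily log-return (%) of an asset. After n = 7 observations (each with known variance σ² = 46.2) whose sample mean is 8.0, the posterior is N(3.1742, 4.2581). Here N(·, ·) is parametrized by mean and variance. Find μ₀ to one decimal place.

μ₀ = -5.6

With known observation variance, the Normal–Normal posterior has precision τ_n = τ₀ + n/σ² and mean μ_n = (τ₀μ₀ + (n/σ²)x̄)/τ_n.
Here τ₀ = 1/12.0 = 0.083333 and τ_data = 7/46.2 = 0.151515, so τ_n = 0.234848.
Rearranging for μ₀: μ₀ = (μ_n·τ_n − τ_data·x̄)/τ₀ = (3.1742·0.234848 − 0.151515·8.0) / 0.083333 = -0.466665/0.083333 ≈ -5.6.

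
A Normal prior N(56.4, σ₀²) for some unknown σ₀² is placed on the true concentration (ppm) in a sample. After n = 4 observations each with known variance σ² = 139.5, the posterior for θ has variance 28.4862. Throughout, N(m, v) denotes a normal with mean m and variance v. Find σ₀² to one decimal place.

Posterior precision equals prior precision plus data precision: 1/σ_n² = 1/σ₀² + n/σ².
So 1/σ₀² = 1/28.4862 − 4/139.5 = 0.035105 − 0.028674 = 0.006431.
Hence σ₀² = 1/0.006431 ≈ 155.5.

σ₀² = 155.5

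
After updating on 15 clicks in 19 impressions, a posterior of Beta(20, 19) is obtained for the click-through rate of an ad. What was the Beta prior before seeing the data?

Beta(5, 15)

Beta is conjugate to the binomial likelihood: posterior = Beta(a+s, b+f).
Subtract the data counts: 20−15=5, 19−4=15.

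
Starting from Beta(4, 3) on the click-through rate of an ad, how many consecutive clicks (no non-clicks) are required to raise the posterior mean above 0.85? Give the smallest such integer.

k = 14

After k clicks and 0 non-clicks the posterior is Beta(4+k, 3), with mean (4+k)/(4+3+k).
Set (4+k)/(7+k) > 0.85 and solve: k > (0.85·7 − 4)/(1 − 0.85) = 13.000.
The smallest integer exceeding 13.000 is 14, and checking k=14: (18)/(21) = 0.8571 > 0.85.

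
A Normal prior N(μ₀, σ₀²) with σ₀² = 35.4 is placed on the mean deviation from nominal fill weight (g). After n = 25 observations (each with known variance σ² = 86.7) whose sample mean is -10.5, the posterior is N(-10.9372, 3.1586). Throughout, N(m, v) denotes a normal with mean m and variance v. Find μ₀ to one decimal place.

The posterior mean is a precision-weighted average: μ_n = (τ₀μ₀ + τ_data·x̄)/(τ₀+τ_data), with τ₀=1/σ₀² and τ_data=n/σ².
Here τ₀ = 1/35.4 = 0.028249 and τ_data = 25/86.7 = 0.288351, so τ_n = 0.316600.
Rearranging for μ₀: μ₀ = (μ_n·τ_n − τ_data·x̄)/τ₀ = (-10.9372·0.316600 − 0.288351·-10.5) / 0.028249 = -0.435032/0.028249 ≈ -15.4.

μ₀ = -15.4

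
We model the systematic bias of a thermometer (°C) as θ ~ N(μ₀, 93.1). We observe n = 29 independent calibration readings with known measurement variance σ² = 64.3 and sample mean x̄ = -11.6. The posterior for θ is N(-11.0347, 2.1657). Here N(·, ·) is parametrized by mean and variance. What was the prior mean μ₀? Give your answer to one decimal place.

The posterior mean is a precision-weighted average: μ_n = (τ₀μ₀ + τ_data·x̄)/(τ₀+τ_data), with τ₀=1/σ₀² and τ_data=n/σ².
Here τ₀ = 1/93.1 = 0.010741 and τ_data = 29/64.3 = 0.451011, so τ_n = 0.461752.
Rearranging for μ₀: μ₀ = (μ_n·τ_n − τ_data·x̄)/τ₀ = (-11.0347·0.461752 − 0.451011·-11.6) / 0.010741 = 0.136433/0.010741 ≈ 12.7.

μ₀ = 12.7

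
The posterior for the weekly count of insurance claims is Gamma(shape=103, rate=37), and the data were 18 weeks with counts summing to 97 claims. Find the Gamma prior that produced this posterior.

Gamma(shape=6, rate=19)

Gamma–Poisson conjugacy: posterior shape = α + Σxᵢ, posterior rate = β + n.
So α = 103 − 97 = 6 and β = 37 − 18 = 19.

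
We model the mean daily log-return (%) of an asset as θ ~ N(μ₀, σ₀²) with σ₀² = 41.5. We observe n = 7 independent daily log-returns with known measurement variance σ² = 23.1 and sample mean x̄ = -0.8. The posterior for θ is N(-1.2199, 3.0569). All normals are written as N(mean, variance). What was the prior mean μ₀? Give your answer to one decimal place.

The posterior mean is a precision-weighted average: μ_n = (τ₀μ₀ + τ_data·x̄)/(τ₀+τ_data), with τ₀=1/σ₀² and τ_data=n/σ².
Here τ₀ = 1/41.5 = 0.024096 and τ_data = 7/23.1 = 0.303030, so τ_n = 0.327126.
Rearranging for μ₀: μ₀ = (μ_n·τ_n − τ_data·x̄)/τ₀ = (-1.2199·0.327126 − 0.303030·-0.8) / 0.024096 = -0.156637/0.024096 ≈ -6.5.

μ₀ = -6.5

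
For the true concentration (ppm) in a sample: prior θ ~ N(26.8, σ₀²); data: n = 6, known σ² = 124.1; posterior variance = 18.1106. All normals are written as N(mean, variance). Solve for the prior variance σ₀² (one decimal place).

For the Normal–Normal model with known σ², precisions add: τ_n = τ₀ + n/σ².
So 1/σ₀² = 1/18.1106 − 6/124.1 = 0.055216 − 0.048348 = 0.006868.
Hence σ₀² = 1/0.006868 ≈ 145.6.

σ₀² = 145.6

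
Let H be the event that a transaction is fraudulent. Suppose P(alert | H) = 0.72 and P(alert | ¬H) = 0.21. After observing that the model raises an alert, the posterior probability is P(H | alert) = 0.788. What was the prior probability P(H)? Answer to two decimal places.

In odds form, posterior odds = prior odds × likelihood ratio, so prior odds = posterior odds ÷ LR.
Posterior odds = 0.788/(1−0.788) = 3.7170. LR = 0.72/0.21 = 3.4286.
Prior odds = 3.7170/3.4286 = 1.0841, so P(H) = 1.0841/(1+1.0841) ≈ 0.52.

P(H) = 0.52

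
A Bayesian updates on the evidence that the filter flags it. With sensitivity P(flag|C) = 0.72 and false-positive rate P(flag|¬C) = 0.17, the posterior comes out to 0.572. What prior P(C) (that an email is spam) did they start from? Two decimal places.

P(C) = 0.24

In odds form, posterior odds = prior odds × likelihood ratio, so prior odds = posterior odds ÷ LR.
Posterior odds = 0.572/(1−0.572) = 1.3364. LR = 0.72/0.17 = 4.2353.
Prior odds = 1.3364/4.2353 = 0.3155, so P(C) = 0.3155/(1+0.3155) ≈ 0.24.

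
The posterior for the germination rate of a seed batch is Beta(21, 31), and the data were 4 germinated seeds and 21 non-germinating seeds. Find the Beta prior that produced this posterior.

Beta(17, 10)

Beta is conjugate to the binomial likelihood: posterior = Beta(a+s, b+f).
So a = 21 − 4 = 17 and b = 31 − 21 = 10.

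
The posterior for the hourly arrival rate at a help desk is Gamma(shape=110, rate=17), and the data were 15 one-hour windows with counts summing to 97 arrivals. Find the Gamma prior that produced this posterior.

Gamma(shape=13, rate=2)

A Gamma(α, β) prior (rate parametrization) on a Poisson rate with n observations summing to S gives posterior Gamma(α+S, β+n).
So α = 110 − 97 = 13 and β = 17 − 15 = 2.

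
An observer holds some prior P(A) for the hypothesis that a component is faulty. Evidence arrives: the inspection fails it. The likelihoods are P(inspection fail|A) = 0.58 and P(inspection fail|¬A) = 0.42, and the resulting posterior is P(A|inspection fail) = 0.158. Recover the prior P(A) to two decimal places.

Bayes' rule in odds form gives O(A|E) = O(A)·[P(E|A)/P(E|¬A)], hence O(A) = O(A|E)/LR.
Posterior odds = 0.158/(1−0.158) = 0.1876. LR = 0.58/0.42 = 1.3810.
Prior odds = 0.1876/1.3810 = 0.1358, so P(A) = 0.1358/(1+0.1358) ≈ 0.12.

P(A) = 0.12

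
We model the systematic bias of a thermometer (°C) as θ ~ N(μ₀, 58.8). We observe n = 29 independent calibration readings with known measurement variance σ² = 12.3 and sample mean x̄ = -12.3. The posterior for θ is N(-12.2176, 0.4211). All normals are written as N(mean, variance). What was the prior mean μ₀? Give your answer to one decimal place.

μ₀ = -0.8

With known observation variance, the Normal–Normal posterior has precision τ_n = τ₀ + n/σ² and mean μ_n = (τ₀μ₀ + (n/σ²)x̄)/τ_n.
Here τ₀ = 1/58.8 = 0.017007 and τ_data = 29/12.3 = 2.357724, so τ_n = 2.374731.
Rearranging for μ₀: μ₀ = (μ_n·τ_n − τ_data·x̄)/τ₀ = (-12.2176·2.374731 − 2.357724·-12.3) / 0.017007 = -0.013508/0.017007 ≈ -0.8.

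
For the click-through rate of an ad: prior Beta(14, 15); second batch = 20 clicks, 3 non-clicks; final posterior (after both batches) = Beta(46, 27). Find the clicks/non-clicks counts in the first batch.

12 clicks and 9 non-clicks

Because Beta–binomial updating is additive in the counts, the combined data contributed (α_post−α_prior, β_post−β_prior) successes and failures.
Total across both batches: 46−14=32 clicks, 27−15=12 non-clicks.
Subtract the second batch: 32−20=12 clicks and 12−3=9 non-clicks.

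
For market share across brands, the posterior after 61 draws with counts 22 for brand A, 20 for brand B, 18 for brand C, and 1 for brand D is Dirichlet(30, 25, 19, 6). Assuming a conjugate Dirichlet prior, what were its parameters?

For a Dirichlet(α) prior with multinomial counts c, the posterior is Dirichlet(α + c) componentwise.
Subtract each count from the matching posterior parameter: 30−22=8, 25−20=5, 19−18=1, 6−1=5.

Dirichlet(8, 5, 1, 5)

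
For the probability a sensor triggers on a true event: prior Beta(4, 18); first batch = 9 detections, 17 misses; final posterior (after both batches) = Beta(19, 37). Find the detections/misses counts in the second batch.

6 detections and 2 misses

Because Beta–binomial updating is additive in the counts, the combined data contributed (α_post−α_prior, β_post−β_prior) successes and failures.
Total across both batches: 19−4=15 detections, 37−18=19 misses.
Subtract the first batch: 15−9=6 detections and 19−17=2 misses.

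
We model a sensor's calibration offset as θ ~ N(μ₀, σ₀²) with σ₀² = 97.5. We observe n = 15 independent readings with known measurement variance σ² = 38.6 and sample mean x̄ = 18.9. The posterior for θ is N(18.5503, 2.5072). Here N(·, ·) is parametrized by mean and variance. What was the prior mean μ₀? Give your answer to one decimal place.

μ₀ = 5.3

The posterior mean is a precision-weighted average: μ_n = (τ₀μ₀ + τ_data·x̄)/(τ₀+τ_data), with τ₀=1/σ₀² and τ_data=n/σ².
Here τ₀ = 1/97.5 = 0.010256 and τ_data = 15/38.6 = 0.388601, so τ_n = 0.398857.
Rearranging for μ₀: μ₀ = (μ_n·τ_n − τ_data·x̄)/τ₀ = (18.5503·0.398857 − 0.388601·18.9) / 0.010256 = 0.054358/0.010256 ≈ 5.3.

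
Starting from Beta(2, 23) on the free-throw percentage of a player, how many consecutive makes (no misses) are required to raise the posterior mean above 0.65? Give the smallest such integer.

After k makes and 0 misses the posterior is Beta(2+k, 23), with mean (2+k)/(2+23+k).
Set (2+k)/(25+k) > 0.65 and solve: k > (0.65·25 − 2)/(1 − 0.65) = 40.714.
The smallest integer exceeding 40.714 is 41, and checking k=41: (43)/(66) = 0.6515 > 0.65.

k = 41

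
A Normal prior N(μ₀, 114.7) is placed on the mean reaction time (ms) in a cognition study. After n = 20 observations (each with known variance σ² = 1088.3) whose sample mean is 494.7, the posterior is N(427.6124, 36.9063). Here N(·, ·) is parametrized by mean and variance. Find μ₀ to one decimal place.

μ₀ = 286.2

With known observation variance, the Normal–Normal posterior has precision τ_n = τ₀ + n/σ² and mean μ_n = (τ₀μ₀ + (n/σ²)x̄)/τ_n.
Here τ₀ = 1/114.7 = 0.008718 and τ_data = 20/1088.3 = 0.018377, so τ_n = 0.027095.
Rearranging for μ₀: μ₀ = (μ_n·τ_n − τ_data·x̄)/τ₀ = (427.6124·0.027095 − 0.018377·494.7) / 0.008718 = 2.495056/0.008718 ≈ 286.2.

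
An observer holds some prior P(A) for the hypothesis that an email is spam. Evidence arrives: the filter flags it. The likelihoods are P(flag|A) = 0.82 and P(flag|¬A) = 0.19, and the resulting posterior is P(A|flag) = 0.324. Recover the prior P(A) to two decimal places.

P(A) = 0.10

In odds form, posterior odds = prior odds × likelihood ratio, so prior odds = posterior odds ÷ LR.
Posterior odds = 0.324/(1−0.324) = 0.4793. LR = 0.82/0.19 = 4.3158.
Prior odds = 0.4793/4.3158 = 0.1111, so P(A) = 0.1111/(1+0.1111) ≈ 0.10.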